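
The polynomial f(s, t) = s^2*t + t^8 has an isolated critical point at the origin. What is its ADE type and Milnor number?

Type D_{9}, Milnor number mu = 9.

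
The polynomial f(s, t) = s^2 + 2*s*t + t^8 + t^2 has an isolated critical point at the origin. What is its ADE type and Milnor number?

Type A7, Milnor number mu = 7.

The Hessian of f at 0 is [[2, 2], [2, 2]] with rank 1, so corank 1. A Groebner basis of the Jacobian ideal J(f) in C{s,t} is {t^7, s + t}; counting standard monomials gives mu = 7. Corank 1: A-series; mu = 7 gives A_7.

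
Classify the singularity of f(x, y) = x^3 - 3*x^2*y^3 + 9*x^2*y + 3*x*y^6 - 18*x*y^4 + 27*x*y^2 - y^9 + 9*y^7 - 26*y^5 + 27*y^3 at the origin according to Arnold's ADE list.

The Hessian of f at 0 is [[0, 0], [0, 0]] with rank 0, so corank 2. A Groebner basis of the Jacobian ideal J(f) in C{x,y} is {-x^2/2 + x*y^3 - 3*x*y - 9*y^2/2, y^4, x^3 - 27*x*y^2 - 54*y^3, x^2*y + 6*x*y^2 + 9*y^3}; counting standard monomials gives mu = 8. Corank 2; j^3 = (x + 3*y)^3 is a perfect cube, so E-series; the 5-jet and mu = 8 give E_8.

E_{8}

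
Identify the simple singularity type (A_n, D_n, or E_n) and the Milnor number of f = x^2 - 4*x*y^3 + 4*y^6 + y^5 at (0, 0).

Type A_4, Milnor number mu = 4.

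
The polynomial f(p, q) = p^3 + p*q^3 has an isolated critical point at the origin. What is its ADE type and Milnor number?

Type E_7, Milnor number mu = 7.

The Hessian of f at 0 has rank 0. Corank 2; j^3 = p^3 is a perfect cube, so E-series; the 4-jet and mu = 7 give E_7.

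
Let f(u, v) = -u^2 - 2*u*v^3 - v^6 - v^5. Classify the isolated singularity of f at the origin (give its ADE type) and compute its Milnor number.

The Hessian of f at 0 is [[-2, 0], [0, 0]] with rank 1, so corank 1. A Groebner basis of the Jacobian ideal J(f) in C{u,v} is {u + v^3, u^2, u*v}; counting standard monomials gives mu = 4. Corank 1: A-series; mu = 4 gives A_4.

Type A4, Milnor number mu = 4.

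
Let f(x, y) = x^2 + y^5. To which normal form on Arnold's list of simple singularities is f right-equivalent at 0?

A_4

The Hessian of f at 0 is [[2, 0], [0, 0]] with rank 1, so corank 1. A Groebner basis of the Jacobian ideal J(f) in C{x,y} is {y^4, x}; counting standard monomials gives mu = 4. Corank 1: A-series; mu = 4 gives A_4.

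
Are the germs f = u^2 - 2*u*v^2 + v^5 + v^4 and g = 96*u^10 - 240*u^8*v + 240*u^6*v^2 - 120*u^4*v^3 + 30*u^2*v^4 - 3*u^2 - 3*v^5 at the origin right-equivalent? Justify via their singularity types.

The Hessian of f at 0 has rank 1. Corank 1: A-series; mu = 4 gives A_4. The Hessian of g at 0 has rank 1. Corank 1: A-series; mu = 4 gives A_4. Both have type A_4, hence right-equivalent.

Yes.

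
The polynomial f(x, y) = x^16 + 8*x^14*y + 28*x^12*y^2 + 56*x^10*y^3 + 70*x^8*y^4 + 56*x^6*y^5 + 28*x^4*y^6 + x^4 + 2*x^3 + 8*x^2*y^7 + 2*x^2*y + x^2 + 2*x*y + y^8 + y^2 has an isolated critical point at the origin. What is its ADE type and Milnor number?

Type A7, Milnor number mu = 7.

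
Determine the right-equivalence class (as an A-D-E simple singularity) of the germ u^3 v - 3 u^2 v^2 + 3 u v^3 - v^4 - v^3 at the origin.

The Hessian of f at 0 is [[0, 0], [0, 0]] with rank 0, so corank 2. A Groebner basis of the Jacobian ideal J(f) in C{u,v} is {u^3 - 3*u*v^2 - 3*v^2, u^2*v - 2*u*v^2, v^3}; counting standard monomials gives mu = 7. Corank 2; j^3 = -v^3 is a perfect cube, so E-series; the 4-jet and mu = 7 give E_7.

E_7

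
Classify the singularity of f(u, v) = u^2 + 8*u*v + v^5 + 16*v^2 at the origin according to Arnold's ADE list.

A_{4}

The Hessian of f at 0 is [[2, 8], [8, 32]] with rank 1, so corank 1. A Groebner basis of the Jacobian ideal J(f) in C{u,v} is {v^4, u + 4*v}; counting standard monomials gives mu = 4. Corank 1: A-series; mu = 4 gives A_4.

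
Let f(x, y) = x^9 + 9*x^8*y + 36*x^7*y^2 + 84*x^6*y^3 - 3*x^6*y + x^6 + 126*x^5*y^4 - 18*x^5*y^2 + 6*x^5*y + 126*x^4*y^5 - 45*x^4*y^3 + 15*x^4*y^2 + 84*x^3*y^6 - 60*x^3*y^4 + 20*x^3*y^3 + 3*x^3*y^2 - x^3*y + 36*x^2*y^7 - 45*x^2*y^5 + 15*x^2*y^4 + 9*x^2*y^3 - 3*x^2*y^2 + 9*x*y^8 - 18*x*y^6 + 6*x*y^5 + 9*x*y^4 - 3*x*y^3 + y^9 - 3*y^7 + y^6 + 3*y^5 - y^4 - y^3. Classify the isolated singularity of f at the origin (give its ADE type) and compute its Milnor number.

Type E_7, Milnor number mu = 7.

The Hessian of f at 0 is [[0, 0], [0, 0]] with rank 0, so corank 2. A Groebner basis of the Jacobian ideal J(f) in C{x,y} is {x^3 - 3*x*y^2 + 3*y^2, x^2*y + 2*x*y^2, y^3}; counting standard monomials gives mu = 7. Corank 2; j^3 = -y^3 is a perfect cube, so E-series; the 4-jet and mu = 7 give E_7.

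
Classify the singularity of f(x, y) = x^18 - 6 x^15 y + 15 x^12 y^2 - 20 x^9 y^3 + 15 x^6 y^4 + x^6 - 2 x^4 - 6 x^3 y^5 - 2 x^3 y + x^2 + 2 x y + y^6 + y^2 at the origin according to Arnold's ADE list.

A_5

The Hessian of f at 0 has rank 1. Corank 1: A-series; mu = 5 gives A_5.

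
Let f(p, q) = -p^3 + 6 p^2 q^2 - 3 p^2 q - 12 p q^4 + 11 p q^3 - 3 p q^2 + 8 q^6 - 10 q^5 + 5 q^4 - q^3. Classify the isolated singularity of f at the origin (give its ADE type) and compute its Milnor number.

Type E7, Milnor number mu = 7.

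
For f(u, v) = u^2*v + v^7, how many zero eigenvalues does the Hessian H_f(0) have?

The Hessian at 0 is [[0, 0], [0, 0]] of rank 0; hence corank 2.

2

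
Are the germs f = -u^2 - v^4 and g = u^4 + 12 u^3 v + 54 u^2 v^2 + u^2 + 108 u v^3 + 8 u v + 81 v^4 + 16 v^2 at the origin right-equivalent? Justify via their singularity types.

Yes.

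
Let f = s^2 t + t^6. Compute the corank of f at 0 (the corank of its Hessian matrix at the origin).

2

The Hessian at 0 is [[0, 0], [0, 0]] of rank 0; hence corank 2.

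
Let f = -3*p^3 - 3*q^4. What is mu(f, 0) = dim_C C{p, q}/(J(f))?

6

The Hessian of f at 0 has rank 0. Corank 2; j^3 = -3*p^3 is a perfect cube, so E-series; the 4-jet and mu = 6 give E_6.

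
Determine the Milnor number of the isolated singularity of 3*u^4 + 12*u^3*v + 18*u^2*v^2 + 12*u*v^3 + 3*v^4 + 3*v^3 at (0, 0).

6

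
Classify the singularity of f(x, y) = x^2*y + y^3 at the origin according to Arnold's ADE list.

The Hessian of f at 0 has rank 0. Corank 2; j^3 = y*(x^2 + y^2) splits into three distinct lines over C (the quadratic factor has nonzero discriminant), so D_4.

D_4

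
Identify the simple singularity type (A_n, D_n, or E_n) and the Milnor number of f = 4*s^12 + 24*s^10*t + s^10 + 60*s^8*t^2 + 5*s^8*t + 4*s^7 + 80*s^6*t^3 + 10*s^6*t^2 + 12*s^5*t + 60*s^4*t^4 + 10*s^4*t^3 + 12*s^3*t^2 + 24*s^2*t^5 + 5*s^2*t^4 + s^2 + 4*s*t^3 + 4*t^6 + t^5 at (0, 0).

The Hessian of f at 0 has rank 1. Corank 1: A-series; mu = 4 gives A_4.

Type A_4, Milnor number mu = 4.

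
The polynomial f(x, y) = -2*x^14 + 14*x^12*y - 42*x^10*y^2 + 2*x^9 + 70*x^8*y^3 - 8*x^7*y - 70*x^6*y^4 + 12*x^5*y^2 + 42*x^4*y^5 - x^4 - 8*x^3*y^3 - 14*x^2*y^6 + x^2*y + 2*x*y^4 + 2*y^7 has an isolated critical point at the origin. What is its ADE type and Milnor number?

The Hessian of f at 0 has rank 0. Corank 2; j^3 = x^2*y has shape L^2 M (L != M), so D-series; mu = 8 gives D_8.

Type D8, Milnor number mu = 8.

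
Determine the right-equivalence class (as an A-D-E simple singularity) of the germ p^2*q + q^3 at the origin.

D4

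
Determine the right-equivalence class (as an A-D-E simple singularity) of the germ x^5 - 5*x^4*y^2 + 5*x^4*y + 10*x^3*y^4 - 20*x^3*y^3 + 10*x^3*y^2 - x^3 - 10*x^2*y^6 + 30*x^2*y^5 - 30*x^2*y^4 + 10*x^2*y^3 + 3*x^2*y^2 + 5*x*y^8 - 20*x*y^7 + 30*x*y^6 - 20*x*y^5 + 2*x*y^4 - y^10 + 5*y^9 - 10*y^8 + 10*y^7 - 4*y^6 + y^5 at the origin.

The Hessian of f at 0 has rank 0. Corank 2; j^3 = -x^3 is a perfect cube, so E-series; the 5-jet and mu = 8 give E_8.

E_{8}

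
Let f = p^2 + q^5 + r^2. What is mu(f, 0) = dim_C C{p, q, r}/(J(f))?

4

The Hessian of f at 0 is [[2, 0, 0], [0, 0, 0], [0, 0, 2]] with rank 2, so corank 1. A Groebner basis of the Jacobian ideal J(f) in C{p,q,r} is {q^4, p, r}; counting standard monomials gives mu = 4. Corank 1: A-series; mu = 4 gives A_4.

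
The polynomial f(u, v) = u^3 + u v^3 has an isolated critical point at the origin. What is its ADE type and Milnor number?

Type E_{7}, Milnor number mu = 7.

The Hessian of f at 0 has rank 0. Corank 2; j^3 = u^3 is a perfect cube, so E-series; the 4-jet and mu = 7 give E_7.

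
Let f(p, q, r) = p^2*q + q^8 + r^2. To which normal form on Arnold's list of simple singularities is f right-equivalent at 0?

D_9

The Hessian of f at 0 has rank 1. Corank 2; j^3 = p^2*q has shape L^2 M (L != M), so D-series; mu = 9 gives D_9.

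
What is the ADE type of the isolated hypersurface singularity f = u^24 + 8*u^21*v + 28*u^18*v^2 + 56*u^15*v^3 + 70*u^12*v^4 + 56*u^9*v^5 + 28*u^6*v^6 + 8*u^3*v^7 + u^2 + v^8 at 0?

A_{7}

The Hessian of f at 0 is [[2, 0], [0, 0]] with rank 1, so corank 1. A Groebner basis of the Jacobian ideal J(f) in C{u,v} is {v^7, u}; counting standard monomials gives mu = 7. Corank 1: A-series; mu = 7 gives A_7.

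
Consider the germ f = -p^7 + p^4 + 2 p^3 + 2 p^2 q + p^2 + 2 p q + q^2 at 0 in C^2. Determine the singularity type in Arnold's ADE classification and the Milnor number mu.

Type A_{6}, Milnor number mu = 6.

The Hessian of f at 0 has rank 1. Corank 1: A-series; mu = 6 gives A_6.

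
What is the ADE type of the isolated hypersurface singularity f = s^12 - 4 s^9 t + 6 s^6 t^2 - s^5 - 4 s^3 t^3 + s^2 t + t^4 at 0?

D5

The Hessian of f at 0 is [[0, 0], [0, 0]] with rank 0, so corank 2. A Groebner basis of the Jacobian ideal J(f) in C{s,t} is {s^3, s^2/4 + t^3, s*t}; counting standard monomials gives mu = 5. Corank 2; j^3 = s^2*t has shape L^2 M (L != M), so D-series; mu = 5 gives D_5.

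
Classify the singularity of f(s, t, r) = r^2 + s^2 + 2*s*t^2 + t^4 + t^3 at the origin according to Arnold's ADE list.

A_{2}

The Hessian of f at 0 is [[2, 0, 0], [0, 0, 0], [0, 0, 2]] with rank 2, so corank 1. A Groebner basis of the Jacobian ideal J(f) in C{s,t,r} is {t^2, s, r}; counting standard monomials gives mu = 2. Corank 1: A-series; mu = 2 gives A_2.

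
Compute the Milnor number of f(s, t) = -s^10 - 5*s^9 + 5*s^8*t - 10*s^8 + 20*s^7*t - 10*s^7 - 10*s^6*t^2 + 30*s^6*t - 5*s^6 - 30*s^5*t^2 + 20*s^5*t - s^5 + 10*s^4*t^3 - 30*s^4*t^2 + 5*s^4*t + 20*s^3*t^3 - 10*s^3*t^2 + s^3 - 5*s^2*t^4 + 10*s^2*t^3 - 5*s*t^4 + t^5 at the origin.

8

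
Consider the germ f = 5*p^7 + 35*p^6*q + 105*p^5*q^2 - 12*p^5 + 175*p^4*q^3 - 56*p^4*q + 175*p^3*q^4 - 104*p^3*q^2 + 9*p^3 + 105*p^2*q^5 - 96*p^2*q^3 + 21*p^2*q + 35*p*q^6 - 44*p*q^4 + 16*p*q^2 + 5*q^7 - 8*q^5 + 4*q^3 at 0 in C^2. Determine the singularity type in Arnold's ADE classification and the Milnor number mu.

The Hessian of f at 0 has rank 0. Corank 2; j^3 = (p + q)*(3*p + 2*q)^2 has shape L^2 M (L != M), so D-series; mu = 8 gives D_8.

Type D8, Milnor number mu = 8.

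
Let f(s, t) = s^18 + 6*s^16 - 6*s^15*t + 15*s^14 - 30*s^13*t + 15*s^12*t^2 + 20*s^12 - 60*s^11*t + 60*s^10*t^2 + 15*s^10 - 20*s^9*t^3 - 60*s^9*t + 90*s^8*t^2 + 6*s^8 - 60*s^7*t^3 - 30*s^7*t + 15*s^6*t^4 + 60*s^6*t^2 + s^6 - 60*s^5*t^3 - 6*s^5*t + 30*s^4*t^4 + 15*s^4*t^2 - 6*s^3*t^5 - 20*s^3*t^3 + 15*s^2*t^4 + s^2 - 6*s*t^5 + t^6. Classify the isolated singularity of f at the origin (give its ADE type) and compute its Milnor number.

The Hessian of f at 0 is [[2, 0], [0, 0]] with rank 1, so corank 1. A Groebner basis of the Jacobian ideal J(f) in C{s,t} is {t^5, s}; counting standard monomials gives mu = 5. Corank 1: A-series; mu = 5 gives A_5.

Type A5, Milnor number mu = 5.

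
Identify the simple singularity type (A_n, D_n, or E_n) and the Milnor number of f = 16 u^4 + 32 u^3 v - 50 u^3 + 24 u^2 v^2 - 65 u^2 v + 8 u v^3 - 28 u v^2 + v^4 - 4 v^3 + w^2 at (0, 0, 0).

Type D5, Milnor number mu = 5.

The Hessian of f at 0 is [[0, 0, 0], [0, 0, 0], [0, 0, 2]] with rank 1, so corank 2. A Groebner basis of the Jacobian ideal J(f) in C{u,v,w} is {u*v^2 - 125*u*v/4 - 25*v^2/2, 625*u*v/8 + v^3 + 125*v^2/4, u^2 + 9*u*v/10 + v^2/5, w}; counting standard monomials gives mu = 5. Corank 2; j^3 = -(2*u + v)*(5*u + 2*v)^2 has shape L^2 M (L != M), so D-series; mu = 5 gives D_5.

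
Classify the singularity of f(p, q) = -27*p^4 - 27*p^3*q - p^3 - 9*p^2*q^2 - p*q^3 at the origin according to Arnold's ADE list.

The Hessian of f at 0 has rank 0. Corank 2; j^3 = -p^3 is a perfect cube, so E-series; the 4-jet and mu = 7 give E_7.

E_{7}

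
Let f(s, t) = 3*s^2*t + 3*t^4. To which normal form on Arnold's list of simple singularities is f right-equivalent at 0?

The Hessian of f at 0 has rank 0. Corank 2; j^3 = 3*s^2*t has shape L^2 M (L != M), so D-series; mu = 5 gives D_5.

D5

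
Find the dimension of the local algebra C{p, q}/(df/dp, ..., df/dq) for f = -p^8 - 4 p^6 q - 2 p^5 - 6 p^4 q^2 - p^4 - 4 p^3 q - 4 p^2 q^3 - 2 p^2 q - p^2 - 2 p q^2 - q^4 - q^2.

The Hessian of f at 0 is [[-2, 0], [0, -2]] with rank 2, so corank 0. A Groebner basis of the Jacobian ideal J(f) in C{p,q} is {p, q}; counting standard monomials gives mu = 1. Corank 0: nondegenerate Morse point, so A_1.

1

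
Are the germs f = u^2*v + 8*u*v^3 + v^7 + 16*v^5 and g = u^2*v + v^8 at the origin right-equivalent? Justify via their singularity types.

The Hessian of f at 0 has rank 0. Corank 2; j^3 = u^2*v has shape L^2 M (L != M), so D-series; mu = 8 gives D_8. The Hessian of g at 0 has rank 0. Corank 2; j^3 = u^2*v has shape L^2 M (L != M), so D-series; mu = 9 gives D_9. f is D_8 but g is D_9, hence not right-equivalent.

No.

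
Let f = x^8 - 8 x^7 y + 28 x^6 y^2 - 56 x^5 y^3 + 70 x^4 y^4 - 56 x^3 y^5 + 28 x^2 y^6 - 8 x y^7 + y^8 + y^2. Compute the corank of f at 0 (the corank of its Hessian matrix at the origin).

The Hessian at 0 is [[0, 0], [0, 2]] of rank 1; hence corank 1.

1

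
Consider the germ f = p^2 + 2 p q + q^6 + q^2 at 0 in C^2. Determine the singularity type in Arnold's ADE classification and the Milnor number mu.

The Hessian of f at 0 has rank 1. Corank 1: A-series; mu = 5 gives A_5.

Type A5, Milnor number mu = 5.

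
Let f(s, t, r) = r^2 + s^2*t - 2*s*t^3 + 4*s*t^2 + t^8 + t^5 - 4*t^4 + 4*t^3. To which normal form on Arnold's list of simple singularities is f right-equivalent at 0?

The Hessian of f at 0 has rank 1. Corank 2; j^3 = t*(s + 2*t)^2 has shape L^2 M (L != M), so D-series; mu = 9 gives D_9.

D9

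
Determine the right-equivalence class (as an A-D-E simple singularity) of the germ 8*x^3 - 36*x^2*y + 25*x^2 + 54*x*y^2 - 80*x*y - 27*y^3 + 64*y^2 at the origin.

The Hessian of f at 0 has rank 1. Corank 1: A-series; mu = 2 gives A_2.

A2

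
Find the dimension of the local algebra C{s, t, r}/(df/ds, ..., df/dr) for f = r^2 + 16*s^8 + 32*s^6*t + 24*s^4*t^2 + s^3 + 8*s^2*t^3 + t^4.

The Hessian of f at 0 has rank 1. Corank 2; j^3 = s^3 is a perfect cube, so E-series; the 4-jet and mu = 6 give E_6.

6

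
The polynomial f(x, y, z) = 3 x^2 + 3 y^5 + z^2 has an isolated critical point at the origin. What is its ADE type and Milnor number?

Type A4, Milnor number mu = 4.

The Hessian of f at 0 has rank 2. Corank 1: A-series; mu = 4 gives A_4.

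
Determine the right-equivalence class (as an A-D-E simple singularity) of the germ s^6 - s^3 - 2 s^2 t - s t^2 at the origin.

The Hessian of f at 0 has rank 0. Corank 2; j^3 = -s*(s + t)^2 has shape L^2 M (L != M), so D-series; mu = 7 gives D_7.

D7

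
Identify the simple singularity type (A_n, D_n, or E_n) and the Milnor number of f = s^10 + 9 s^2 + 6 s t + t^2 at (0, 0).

The Hessian of f at 0 has rank 1. Corank 1: A-series; mu = 9 gives A_9.

Type A9, Milnor number mu = 9.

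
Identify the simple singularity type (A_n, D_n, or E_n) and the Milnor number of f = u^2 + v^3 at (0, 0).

The Hessian of f at 0 is [[2, 0], [0, 0]] with rank 1, so corank 1. A Groebner basis of the Jacobian ideal J(f) in C{u,v} is {v^2, u}; counting standard monomials gives mu = 2. Corank 1: A-series; mu = 2 gives A_2.

Type A2, Milnor number mu = 2.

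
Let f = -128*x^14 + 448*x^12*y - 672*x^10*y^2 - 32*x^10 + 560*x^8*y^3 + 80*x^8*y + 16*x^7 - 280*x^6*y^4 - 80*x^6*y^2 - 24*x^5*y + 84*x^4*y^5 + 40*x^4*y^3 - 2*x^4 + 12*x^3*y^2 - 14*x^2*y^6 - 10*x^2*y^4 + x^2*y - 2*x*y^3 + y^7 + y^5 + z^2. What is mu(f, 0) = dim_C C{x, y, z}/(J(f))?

8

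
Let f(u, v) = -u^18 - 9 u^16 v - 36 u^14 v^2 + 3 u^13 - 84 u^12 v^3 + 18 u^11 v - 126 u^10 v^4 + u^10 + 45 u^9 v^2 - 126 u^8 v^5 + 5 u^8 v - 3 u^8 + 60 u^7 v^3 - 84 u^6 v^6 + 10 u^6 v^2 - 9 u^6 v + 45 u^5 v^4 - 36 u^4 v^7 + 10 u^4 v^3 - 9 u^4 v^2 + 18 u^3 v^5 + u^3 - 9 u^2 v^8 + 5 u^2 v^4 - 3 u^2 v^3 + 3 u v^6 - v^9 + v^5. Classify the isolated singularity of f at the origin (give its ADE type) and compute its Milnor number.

The Hessian of f at 0 has rank 0. Corank 2; j^3 = u^3 is a perfect cube, so E-series; the 5-jet and mu = 8 give E_8.

Type E_8, Milnor number mu = 8.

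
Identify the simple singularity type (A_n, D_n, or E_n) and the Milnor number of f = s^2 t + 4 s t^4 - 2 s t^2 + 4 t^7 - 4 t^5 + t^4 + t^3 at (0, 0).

The Hessian of f at 0 is [[0, 0], [0, 0]] with rank 0, so corank 2. A Groebner basis of the Jacobian ideal J(f) in C{s,t} is {s^3 + s^2/4 - t^2/4, s^2/4 + t^3 - t^2/4, s*t - t^2}; counting standard monomials gives mu = 5. Corank 2; j^3 = t*(s - t)^2 has shape L^2 M (L != M), so D-series; mu = 5 gives D_5.

Type D_5, Milnor number mu = 5.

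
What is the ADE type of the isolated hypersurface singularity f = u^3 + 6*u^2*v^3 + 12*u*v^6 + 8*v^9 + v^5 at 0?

The Hessian of f at 0 has rank 0. Corank 2; j^3 = u^3 is a perfect cube, so E-series; the 5-jet and mu = 8 give E_8.

E_{8}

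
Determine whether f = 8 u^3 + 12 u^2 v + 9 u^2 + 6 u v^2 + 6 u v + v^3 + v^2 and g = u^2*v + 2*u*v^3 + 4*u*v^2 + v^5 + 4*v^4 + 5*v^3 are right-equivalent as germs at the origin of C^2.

No.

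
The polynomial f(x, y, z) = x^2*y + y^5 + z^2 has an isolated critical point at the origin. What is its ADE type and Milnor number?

Type D6, Milnor number mu = 6.

The Hessian of f at 0 has rank 1. Corank 2; j^3 = x^2*y has shape L^2 M (L != M), so D-series; mu = 6 gives D_6.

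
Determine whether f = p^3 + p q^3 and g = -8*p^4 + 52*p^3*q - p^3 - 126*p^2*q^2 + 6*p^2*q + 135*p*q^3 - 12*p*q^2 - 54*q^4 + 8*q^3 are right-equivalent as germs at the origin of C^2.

The Hessian of f at 0 has rank 0. Corank 2; j^3 = p^3 is a perfect cube, so E-series; the 4-jet and mu = 7 give E_7. The Hessian of g at 0 has rank 0. Corank 2; j^3 = -(p - 2*q)^3 is a perfect cube, so E-series; the 4-jet and mu = 7 give E_7. Both have type E_7, hence right-equivalent.

Yes.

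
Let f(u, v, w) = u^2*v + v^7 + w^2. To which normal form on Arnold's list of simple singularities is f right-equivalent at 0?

D_8

The Hessian of f at 0 has rank 1. Corank 2; j^3 = u^2*v has shape L^2 M (L != M), so D-series; mu = 8 gives D_8.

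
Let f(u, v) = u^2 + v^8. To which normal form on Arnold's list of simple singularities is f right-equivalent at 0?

The Hessian of f at 0 is [[2, 0], [0, 0]] with rank 1, so corank 1. A Groebner basis of the Jacobian ideal J(f) in C{u,v} is {v^7, u}; counting standard monomials gives mu = 7. Corank 1: A-series; mu = 7 gives A_7.

A_7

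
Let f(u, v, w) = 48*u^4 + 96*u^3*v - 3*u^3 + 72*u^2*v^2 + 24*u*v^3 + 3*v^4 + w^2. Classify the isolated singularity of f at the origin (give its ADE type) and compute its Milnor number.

Type E_{6}, Milnor number mu = 6.

The Hessian of f at 0 is [[0, 0, 0], [0, 0, 0], [0, 0, 2]] with rank 1, so corank 2. A Groebner basis of the Jacobian ideal J(f) in C{u,v,w} is {v^4, u*v^2 + v^3/6, u^2, w}; counting standard monomials gives mu = 6. Corank 2; j^3 = -3*u^3 is a perfect cube, so E-series; the 4-jet and mu = 6 give E_6.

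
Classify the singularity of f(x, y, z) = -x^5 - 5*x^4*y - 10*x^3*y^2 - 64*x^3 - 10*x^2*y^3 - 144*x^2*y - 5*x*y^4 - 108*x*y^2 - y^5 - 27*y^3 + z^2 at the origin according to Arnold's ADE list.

The Hessian of f at 0 is [[0, 0, 0], [0, 0, 0], [0, 0, 2]] with rank 1, so corank 2. A Groebner basis of the Jacobian ideal J(f) in C{x,y,z} is {y^5, x*y^3 + 13*y^4/16, x^2 + 3*x*y/2 + 9*y^2/16, z}; counting standard monomials gives mu = 8. Corank 2; j^3 = -(4*x + 3*y)^3 is a perfect cube, so E-series; the 5-jet and mu = 8 give E_8.

E_{8}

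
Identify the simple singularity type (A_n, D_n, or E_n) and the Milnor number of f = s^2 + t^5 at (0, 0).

Type A_4, Milnor number mu = 4.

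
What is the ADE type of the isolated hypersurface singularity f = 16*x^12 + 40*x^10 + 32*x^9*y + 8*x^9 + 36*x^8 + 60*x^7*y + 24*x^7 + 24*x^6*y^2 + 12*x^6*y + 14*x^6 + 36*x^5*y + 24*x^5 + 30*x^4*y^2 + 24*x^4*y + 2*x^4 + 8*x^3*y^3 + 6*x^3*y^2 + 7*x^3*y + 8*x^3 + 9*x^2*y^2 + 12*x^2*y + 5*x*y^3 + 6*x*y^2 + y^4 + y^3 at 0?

The Hessian of f at 0 has rank 0. Corank 2; j^3 = (2*x + y)^3 is a perfect cube, so E-series; the 4-jet and mu = 7 give E_7.

E7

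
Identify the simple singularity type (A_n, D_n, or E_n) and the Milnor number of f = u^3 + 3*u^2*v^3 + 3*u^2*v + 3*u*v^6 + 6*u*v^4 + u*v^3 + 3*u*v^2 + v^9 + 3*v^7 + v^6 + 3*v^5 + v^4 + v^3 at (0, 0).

Type E7, Milnor number mu = 7.

The Hessian of f at 0 has rank 0. Corank 2; j^3 = (u + v)^3 is a perfect cube, so E-series; the 4-jet and mu = 7 give E_7.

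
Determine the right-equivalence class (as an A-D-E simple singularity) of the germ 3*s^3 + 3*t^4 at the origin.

The Hessian of f at 0 is [[0, 0], [0, 0]] with rank 0, so corank 2. A Groebner basis of the Jacobian ideal J(f) in C{s,t} is {t^3, s^2}; counting standard monomials gives mu = 6. Corank 2; j^3 = 3*s^3 is a perfect cube, so E-series; the 4-jet and mu = 6 give E_6.

E6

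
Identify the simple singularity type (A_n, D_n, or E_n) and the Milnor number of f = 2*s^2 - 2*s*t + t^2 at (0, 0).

Type A_{1}, Milnor number mu = 1.

The Hessian of f at 0 has rank 2. Corank 0: nondegenerate Morse point, so A_1.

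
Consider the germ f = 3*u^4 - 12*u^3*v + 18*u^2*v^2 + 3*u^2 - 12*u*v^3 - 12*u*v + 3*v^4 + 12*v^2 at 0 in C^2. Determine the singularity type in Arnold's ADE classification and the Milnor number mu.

Type A3, Milnor number mu = 3.

The Hessian of f at 0 has rank 1. Corank 1: A-series; mu = 3 gives A_3.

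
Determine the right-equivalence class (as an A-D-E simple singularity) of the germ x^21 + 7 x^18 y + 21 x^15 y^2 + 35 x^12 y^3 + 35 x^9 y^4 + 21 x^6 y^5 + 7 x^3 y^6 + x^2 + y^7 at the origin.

A_{6}

The Hessian of f at 0 is [[2, 0], [0, 0]] with rank 1, so corank 1. A Groebner basis of the Jacobian ideal J(f) in C{x,y} is {y^6, x}; counting standard monomials gives mu = 6. Corank 1: A-series; mu = 6 gives A_6.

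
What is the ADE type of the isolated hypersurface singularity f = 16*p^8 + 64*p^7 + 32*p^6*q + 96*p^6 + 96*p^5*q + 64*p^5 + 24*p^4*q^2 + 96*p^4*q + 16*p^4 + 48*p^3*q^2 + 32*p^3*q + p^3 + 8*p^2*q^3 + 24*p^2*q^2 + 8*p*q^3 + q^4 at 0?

The Hessian of f at 0 is [[0, 0], [0, 0]] with rank 0, so corank 2. A Groebner basis of the Jacobian ideal J(f) in C{p,q} is {q^4, p*q^2 + q^3/6, p^2}; counting standard monomials gives mu = 6. Corank 2; j^3 = p^3 is a perfect cube, so E-series; the 4-jet and mu = 6 give E_6.

E_{6}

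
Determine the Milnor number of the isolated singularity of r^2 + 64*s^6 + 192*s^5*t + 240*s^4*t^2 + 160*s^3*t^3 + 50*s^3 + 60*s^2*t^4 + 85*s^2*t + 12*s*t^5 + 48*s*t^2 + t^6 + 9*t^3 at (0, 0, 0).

7

The Hessian of f at 0 is [[0, 0, 0], [0, 0, 0], [0, 0, 2]] with rank 1, so corank 2. A Groebner basis of the Jacobian ideal J(f) in C{s,t,r} is {-15625*s*t/12 + t^5 - 3125*t^2/4, s*t^2 + 3*t^3/5, s^2 + 11*s*t/10 + 3*t^2/10, r}; counting standard monomials gives mu = 7. Corank 2; j^3 = (2*s + t)*(5*s + 3*t)^2 has shape L^2 M (L != M), so D-series; mu = 7 gives D_7.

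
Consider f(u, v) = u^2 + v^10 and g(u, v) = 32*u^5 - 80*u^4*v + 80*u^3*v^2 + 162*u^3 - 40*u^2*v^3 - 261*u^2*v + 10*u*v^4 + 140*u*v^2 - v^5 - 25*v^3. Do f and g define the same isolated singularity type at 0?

No.

The Hessian of f at 0 is [[2, 0], [0, 0]] with rank 1, so corank 1. A Groebner basis of the Jacobian ideal J(f) in C{u,v} is {v^9, u}; counting standard monomials gives mu = 9. Corank 1: A-series; mu = 9 gives A_9. The Hessian of g at 0 is [[0, 0], [0, 0]] with rank 0, so corank 2. A Groebner basis of the Jacobian ideal J(g) in C{u,v} is {-59049*u*v/10 + v^4 + 6561*v^2/2, u*v^2 - 5*v^3/9, u^2 - 19*u*v/18 + 5*v^2/18}; counting standard monomials gives mu = 6. Corank 2; j^3 = (2*u - v)*(9*u - 5*v)^2 has shape L^2 M (L != M), so D-series; mu = 6 gives D_6. f is A_9 but g is D_6, hence not right-equivalent.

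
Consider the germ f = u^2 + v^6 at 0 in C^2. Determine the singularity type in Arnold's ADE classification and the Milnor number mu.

The Hessian of f at 0 has rank 1. Corank 1: A-series; mu = 5 gives A_5.

Type A_{5}, Milnor number mu = 5.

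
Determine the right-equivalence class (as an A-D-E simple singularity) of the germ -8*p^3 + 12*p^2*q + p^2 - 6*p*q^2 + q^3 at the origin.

A2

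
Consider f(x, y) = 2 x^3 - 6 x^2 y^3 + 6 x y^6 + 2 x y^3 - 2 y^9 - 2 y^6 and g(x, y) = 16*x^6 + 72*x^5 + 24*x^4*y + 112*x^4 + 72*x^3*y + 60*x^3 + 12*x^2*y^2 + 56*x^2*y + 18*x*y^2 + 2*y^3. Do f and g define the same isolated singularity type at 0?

No.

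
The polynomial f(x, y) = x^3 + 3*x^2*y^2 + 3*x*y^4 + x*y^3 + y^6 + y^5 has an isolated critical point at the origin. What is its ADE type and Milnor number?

The Hessian of f at 0 has rank 0. Corank 2; j^3 = x^3 is a perfect cube, so E-series; the 4-jet and mu = 7 give E_7.

Type E_{7}, Milnor number mu = 7.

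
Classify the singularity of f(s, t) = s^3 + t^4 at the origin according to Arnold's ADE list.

E6

The Hessian of f at 0 is [[0, 0], [0, 0]] with rank 0, so corank 2. A Groebner basis of the Jacobian ideal J(f) in C{s,t} is {t^3, s^2}; counting standard monomials gives mu = 6. Corank 2; j^3 = s^3 is a perfect cube, so E-series; the 4-jet and mu = 6 give E_6.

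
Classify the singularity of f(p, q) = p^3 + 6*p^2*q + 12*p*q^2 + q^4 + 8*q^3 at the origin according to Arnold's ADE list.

The Hessian of f at 0 has rank 0. Corank 2; j^3 = (p + 2*q)^3 is a perfect cube, so E-series; the 4-jet and mu = 6 give E_6.

E_{6}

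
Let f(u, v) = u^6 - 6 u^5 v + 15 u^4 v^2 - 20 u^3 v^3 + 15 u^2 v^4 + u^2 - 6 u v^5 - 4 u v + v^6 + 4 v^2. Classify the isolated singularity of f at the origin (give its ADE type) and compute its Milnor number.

The Hessian of f at 0 is [[2, -4], [-4, 8]] with rank 1, so corank 1. A Groebner basis of the Jacobian ideal J(f) in C{u,v} is {v^5, u - 2*v}; counting standard monomials gives mu = 5. Corank 1: A-series; mu = 5 gives A_5.

Type A_5, Milnor number mu = 5.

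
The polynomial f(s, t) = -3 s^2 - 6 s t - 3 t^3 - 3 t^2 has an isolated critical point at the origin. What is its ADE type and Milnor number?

Type A2, Milnor number mu = 2.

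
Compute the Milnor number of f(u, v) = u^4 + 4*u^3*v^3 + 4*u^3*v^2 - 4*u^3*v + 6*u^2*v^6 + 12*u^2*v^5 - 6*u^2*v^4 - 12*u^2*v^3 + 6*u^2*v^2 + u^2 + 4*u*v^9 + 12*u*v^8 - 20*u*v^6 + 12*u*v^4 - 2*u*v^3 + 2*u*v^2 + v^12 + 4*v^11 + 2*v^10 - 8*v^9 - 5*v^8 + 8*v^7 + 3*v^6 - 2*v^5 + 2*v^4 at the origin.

The Hessian of f at 0 is [[2, 0], [0, 0]] with rank 1, so corank 1. A Groebner basis of the Jacobian ideal J(f) in C{u,v} is {u^2, u*v, u + v^2}; counting standard monomials gives mu = 3. Corank 1: A-series; mu = 3 gives A_3.

3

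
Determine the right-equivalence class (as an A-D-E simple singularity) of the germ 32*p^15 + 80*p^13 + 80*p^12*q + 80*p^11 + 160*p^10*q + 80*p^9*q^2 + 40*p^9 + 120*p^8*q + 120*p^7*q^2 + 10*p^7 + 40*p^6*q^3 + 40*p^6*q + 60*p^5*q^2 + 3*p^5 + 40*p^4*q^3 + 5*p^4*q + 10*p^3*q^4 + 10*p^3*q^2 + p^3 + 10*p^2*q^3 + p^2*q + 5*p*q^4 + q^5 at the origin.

The Hessian of f at 0 is [[0, 0], [0, 0]] with rank 0, so corank 2. A Groebner basis of the Jacobian ideal J(f) in C{p,q} is {-p*q/5 + q^4, p*q^2, p^2 + p*q}; counting standard monomials gives mu = 6. Corank 2; j^3 = p^2*(p + q) has shape L^2 M (L != M), so D-series; mu = 6 gives D_6.

D_6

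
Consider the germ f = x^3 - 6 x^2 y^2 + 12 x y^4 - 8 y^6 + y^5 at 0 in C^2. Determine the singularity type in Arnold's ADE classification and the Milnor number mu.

Type E8, Milnor number mu = 8.

The Hessian of f at 0 is [[0, 0], [0, 0]] with rank 0, so corank 2. A Groebner basis of the Jacobian ideal J(f) in C{x,y} is {y^4, x^3, -x^2/4 + x*y^2}; counting standard monomials gives mu = 8. Corank 2; j^3 = x^3 is a perfect cube, so E-series; the 5-jet and mu = 8 give E_8.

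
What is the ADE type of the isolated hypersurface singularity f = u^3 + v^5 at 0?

The Hessian of f at 0 is [[0, 0], [0, 0]] with rank 0, so corank 2. A Groebner basis of the Jacobian ideal J(f) in C{u,v} is {v^4, u^2}; counting standard monomials gives mu = 8. Corank 2; j^3 = u^3 is a perfect cube, so E-series; the 5-jet and mu = 8 give E_8.

E8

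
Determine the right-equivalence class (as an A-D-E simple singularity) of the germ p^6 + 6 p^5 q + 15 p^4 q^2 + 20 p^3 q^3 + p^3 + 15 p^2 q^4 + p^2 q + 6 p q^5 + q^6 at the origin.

D_{7}

The Hessian of f at 0 is [[0, 0], [0, 0]] with rank 0, so corank 2. A Groebner basis of the Jacobian ideal J(f) in C{p,q} is {-p*q/6 + q^5, p*q^2, p^2 + p*q}; counting standard monomials gives mu = 7. Corank 2; j^3 = p^2*(p + q) has shape L^2 M (L != M), so D-series; mu = 7 gives D_7.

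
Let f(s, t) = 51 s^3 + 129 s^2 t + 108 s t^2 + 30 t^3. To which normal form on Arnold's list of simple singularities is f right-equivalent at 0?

D4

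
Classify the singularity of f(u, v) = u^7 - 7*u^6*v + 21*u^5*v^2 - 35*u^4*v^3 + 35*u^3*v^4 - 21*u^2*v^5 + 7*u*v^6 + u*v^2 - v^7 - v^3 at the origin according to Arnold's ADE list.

D8

The Hessian of f at 0 has rank 0. Corank 2; j^3 = v^2*(u - v) has shape L^2 M (L != M), so D-series; mu = 8 gives D_8.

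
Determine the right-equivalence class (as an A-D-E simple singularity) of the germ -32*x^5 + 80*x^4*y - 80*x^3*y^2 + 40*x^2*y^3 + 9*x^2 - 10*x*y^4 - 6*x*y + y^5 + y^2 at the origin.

A_4

The Hessian of f at 0 has rank 1. Corank 1: A-series; mu = 4 gives A_4.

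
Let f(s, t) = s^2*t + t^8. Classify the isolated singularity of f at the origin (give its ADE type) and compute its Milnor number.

The Hessian of f at 0 has rank 0. Corank 2; j^3 = s^2*t has shape L^2 M (L != M), so D-series; mu = 9 gives D_9.

Type D9, Milnor number mu = 9.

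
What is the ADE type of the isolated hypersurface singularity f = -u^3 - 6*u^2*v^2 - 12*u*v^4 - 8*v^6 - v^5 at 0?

E_8

The Hessian of f at 0 has rank 0. Corank 2; j^3 = -u^3 is a perfect cube, so E-series; the 5-jet and mu = 8 give E_8.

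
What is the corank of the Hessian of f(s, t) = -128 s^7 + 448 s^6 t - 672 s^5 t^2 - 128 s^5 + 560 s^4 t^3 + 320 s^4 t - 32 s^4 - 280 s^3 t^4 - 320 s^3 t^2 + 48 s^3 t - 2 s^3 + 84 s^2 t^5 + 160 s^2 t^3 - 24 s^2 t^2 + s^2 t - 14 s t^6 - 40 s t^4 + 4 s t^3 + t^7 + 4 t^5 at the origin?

2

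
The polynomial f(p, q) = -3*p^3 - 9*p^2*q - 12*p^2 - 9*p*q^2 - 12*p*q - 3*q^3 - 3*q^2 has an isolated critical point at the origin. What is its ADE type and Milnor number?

The Hessian of f at 0 is [[-24, -12], [-12, -6]] with rank 1, so corank 1. A Groebner basis of the Jacobian ideal J(f) in C{p,q} is {q^2, p + q/2}; counting standard monomials gives mu = 2. Corank 1: A-series; mu = 2 gives A_2.

Type A_{2}, Milnor number mu = 2.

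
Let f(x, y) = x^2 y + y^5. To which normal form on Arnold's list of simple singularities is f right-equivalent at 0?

The Hessian of f at 0 has rank 0. Corank 2; j^3 = x^2*y has shape L^2 M (L != M), so D-series; mu = 6 gives D_6.

D_6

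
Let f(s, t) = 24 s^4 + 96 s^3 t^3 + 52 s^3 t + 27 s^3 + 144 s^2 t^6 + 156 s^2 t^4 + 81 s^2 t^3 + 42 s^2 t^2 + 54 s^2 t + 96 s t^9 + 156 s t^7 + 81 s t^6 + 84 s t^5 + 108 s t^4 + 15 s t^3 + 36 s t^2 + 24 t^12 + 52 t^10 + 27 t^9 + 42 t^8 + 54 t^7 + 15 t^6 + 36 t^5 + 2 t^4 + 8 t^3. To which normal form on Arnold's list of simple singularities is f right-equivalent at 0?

E7

The Hessian of f at 0 is [[0, 0], [0, 0]] with rank 0, so corank 2. A Groebner basis of the Jacobian ideal J(f) in C{s,t} is {19683*s^2/4 + 6561*s*t + t^4 - 27*t^3/4 + 2187*t^2, s^3 + 189*s^2/2 + 126*s*t + t^3/6 + 42*t^2, s^2*t - 405*s^2/4 - 135*s*t - 11*t^3/36 - 45*t^2, 81*s^2 + s*t^2 + 108*s*t + 5*t^3/9 + 36*t^2}; counting standard monomials gives mu = 7. Corank 2; j^3 = (3*s + 2*t)^3 is a perfect cube, so E-series; the 4-jet and mu = 7 give E_7.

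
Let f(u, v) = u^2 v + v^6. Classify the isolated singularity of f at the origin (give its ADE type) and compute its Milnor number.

Type D7, Milnor number mu = 7.

The Hessian of f at 0 has rank 0. Corank 2; j^3 = u^2*v has shape L^2 M (L != M), so D-series; mu = 7 gives D_7.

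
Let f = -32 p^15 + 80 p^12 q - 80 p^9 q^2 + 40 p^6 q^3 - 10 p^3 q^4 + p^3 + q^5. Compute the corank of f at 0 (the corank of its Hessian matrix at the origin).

2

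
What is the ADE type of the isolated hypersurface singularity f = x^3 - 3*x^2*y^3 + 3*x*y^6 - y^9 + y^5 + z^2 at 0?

E_8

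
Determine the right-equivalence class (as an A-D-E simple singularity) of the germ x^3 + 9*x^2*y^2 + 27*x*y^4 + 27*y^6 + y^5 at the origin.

E8

The Hessian of f at 0 has rank 0. Corank 2; j^3 = x^3 is a perfect cube, so E-series; the 5-jet and mu = 8 give E_8.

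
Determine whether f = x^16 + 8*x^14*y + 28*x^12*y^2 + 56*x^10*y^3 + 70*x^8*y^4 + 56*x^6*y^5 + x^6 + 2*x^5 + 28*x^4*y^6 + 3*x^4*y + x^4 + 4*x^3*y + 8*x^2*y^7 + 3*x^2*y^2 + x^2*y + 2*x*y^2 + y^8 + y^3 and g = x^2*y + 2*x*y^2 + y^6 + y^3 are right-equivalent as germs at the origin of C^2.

The Hessian of f at 0 has rank 0. Corank 2; j^3 = y*(x + y)^2 has shape L^2 M (L != M), so D-series; mu = 9 gives D_9. The Hessian of g at 0 has rank 0. Corank 2; j^3 = y*(x + y)^2 has shape L^2 M (L != M), so D-series; mu = 7 gives D_7. f is D_9 but g is D_7, hence not right-equivalent.

No.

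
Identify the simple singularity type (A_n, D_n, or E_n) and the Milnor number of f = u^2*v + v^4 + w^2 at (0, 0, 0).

The Hessian of f at 0 is [[0, 0, 0], [0, 0, 0], [0, 0, 2]] with rank 1, so corank 2. A Groebner basis of the Jacobian ideal J(f) in C{u,v,w} is {u^3, u^2/4 + v^3, u*v, w}; counting standard monomials gives mu = 5. Corank 2; j^3 = u^2*v has shape L^2 M (L != M), so D-series; mu = 5 gives D_5.

Type D5, Milnor number mu = 5.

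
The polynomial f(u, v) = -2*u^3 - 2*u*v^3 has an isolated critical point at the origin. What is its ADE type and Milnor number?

The Hessian of f at 0 has rank 0. Corank 2; j^3 = -2*u^3 is a perfect cube, so E-series; the 4-jet and mu = 7 give E_7.

Type E7, Milnor number mu = 7.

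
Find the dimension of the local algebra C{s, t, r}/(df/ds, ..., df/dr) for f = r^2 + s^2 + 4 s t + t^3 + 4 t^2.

2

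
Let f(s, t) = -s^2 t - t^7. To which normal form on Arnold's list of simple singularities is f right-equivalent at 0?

D_8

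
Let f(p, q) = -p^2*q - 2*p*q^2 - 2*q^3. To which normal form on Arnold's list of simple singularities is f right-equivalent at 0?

D_4

The Hessian of f at 0 has rank 0. Corank 2; j^3 = -q*(p^2 + 2*p*q + 2*q^2) splits into three distinct lines over C (the quadratic factor has nonzero discriminant), so D_4.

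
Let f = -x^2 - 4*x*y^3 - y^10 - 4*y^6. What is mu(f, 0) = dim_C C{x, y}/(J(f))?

The Hessian of f at 0 is [[-2, 0], [0, 0]] with rank 1, so corank 1. A Groebner basis of the Jacobian ideal J(f) in C{x,y} is {x^3, x/2 + y^3}; counting standard monomials gives mu = 9. Corank 1: A-series; mu = 9 gives A_9.

9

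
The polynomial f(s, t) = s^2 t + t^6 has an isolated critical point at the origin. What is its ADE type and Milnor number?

The Hessian of f at 0 has rank 0. Corank 2; j^3 = s^2*t has shape L^2 M (L != M), so D-series; mu = 7 gives D_7.

Type D_7, Milnor number mu = 7.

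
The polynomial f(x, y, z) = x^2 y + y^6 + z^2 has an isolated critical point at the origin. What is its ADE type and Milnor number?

Type D7, Milnor number mu = 7.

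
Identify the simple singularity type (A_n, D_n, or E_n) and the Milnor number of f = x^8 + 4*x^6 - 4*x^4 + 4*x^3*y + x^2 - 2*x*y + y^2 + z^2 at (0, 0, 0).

Type A_7, Milnor number mu = 7.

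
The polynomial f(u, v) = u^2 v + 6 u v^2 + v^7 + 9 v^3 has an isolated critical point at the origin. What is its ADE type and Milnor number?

The Hessian of f at 0 has rank 0. Corank 2; j^3 = v*(u + 3*v)^2 has shape L^2 M (L != M), so D-series; mu = 8 gives D_8.

Type D_8, Milnor number mu = 8.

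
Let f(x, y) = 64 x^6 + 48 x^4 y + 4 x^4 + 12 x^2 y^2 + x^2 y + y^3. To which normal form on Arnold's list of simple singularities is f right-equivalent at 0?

The Hessian of f at 0 is [[0, 0], [0, 0]] with rank 0, so corank 2. A Groebner basis of the Jacobian ideal J(f) in C{x,y} is {y^3, x^2 + 3*y^2, x*y}; counting standard monomials gives mu = 4. Corank 2; j^3 = y*(x^2 + y^2) splits into three distinct lines over C (the quadratic factor has nonzero discriminant), so D_4.

D_4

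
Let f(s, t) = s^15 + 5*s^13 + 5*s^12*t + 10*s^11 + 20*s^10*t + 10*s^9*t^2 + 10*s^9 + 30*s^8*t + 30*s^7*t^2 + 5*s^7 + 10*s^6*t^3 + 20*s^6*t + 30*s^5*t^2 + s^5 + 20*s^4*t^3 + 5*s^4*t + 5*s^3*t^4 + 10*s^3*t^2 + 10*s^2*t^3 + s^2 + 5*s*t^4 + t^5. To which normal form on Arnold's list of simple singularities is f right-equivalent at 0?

A4

The Hessian of f at 0 has rank 1. Corank 1: A-series; mu = 4 gives A_4.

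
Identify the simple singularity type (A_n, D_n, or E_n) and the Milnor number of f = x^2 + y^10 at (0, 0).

Type A_{9}, Milnor number mu = 9.

The Hessian of f at 0 has rank 1. Corank 1: A-series; mu = 9 gives A_9.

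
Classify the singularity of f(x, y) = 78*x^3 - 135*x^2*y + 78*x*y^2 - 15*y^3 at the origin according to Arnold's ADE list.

D4

The Hessian of f at 0 is [[0, 0], [0, 0]] with rank 0, so corank 2. A Groebner basis of the Jacobian ideal J(f) in C{x,y} is {y^3, x^2 + y^2/3, x*y}; counting standard monomials gives mu = 4. Corank 2; j^3 = 3*(2*x - y)*(13*x^2 - 16*x*y + 5*y^2) splits into three distinct lines over C (the quadratic factor has nonzero discriminant), so D_4.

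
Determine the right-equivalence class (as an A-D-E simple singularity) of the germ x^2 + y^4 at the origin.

A_{3}

The Hessian of f at 0 has rank 1. Corank 1: A-series; mu = 3 gives A_3.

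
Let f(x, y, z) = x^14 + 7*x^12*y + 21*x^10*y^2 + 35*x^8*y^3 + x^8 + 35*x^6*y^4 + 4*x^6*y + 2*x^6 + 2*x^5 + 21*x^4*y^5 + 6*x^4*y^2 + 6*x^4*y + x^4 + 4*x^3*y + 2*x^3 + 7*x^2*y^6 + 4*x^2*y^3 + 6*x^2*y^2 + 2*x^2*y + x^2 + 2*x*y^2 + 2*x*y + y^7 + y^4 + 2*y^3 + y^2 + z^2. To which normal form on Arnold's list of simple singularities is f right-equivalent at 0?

A6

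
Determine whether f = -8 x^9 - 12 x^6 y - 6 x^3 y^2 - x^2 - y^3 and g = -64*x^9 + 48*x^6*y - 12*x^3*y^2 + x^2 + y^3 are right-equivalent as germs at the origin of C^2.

The Hessian of f at 0 has rank 1. Corank 1: A-series; mu = 2 gives A_2. The Hessian of g at 0 has rank 1. Corank 1: A-series; mu = 2 gives A_2. Both have type A_2, hence right-equivalent.

Yes.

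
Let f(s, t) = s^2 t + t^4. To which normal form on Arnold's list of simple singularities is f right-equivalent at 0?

D5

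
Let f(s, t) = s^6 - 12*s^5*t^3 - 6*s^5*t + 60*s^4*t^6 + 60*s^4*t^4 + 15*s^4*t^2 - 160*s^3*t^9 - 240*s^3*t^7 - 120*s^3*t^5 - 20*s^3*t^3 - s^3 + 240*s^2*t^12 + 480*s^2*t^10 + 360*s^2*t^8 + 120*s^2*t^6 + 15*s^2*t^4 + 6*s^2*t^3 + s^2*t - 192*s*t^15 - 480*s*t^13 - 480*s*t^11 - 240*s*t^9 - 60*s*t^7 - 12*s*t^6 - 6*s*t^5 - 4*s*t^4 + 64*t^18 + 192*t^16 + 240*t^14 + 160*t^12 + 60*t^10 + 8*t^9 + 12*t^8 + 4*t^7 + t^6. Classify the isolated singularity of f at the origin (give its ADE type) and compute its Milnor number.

Type D7, Milnor number mu = 7.

The Hessian of f at 0 is [[0, 0], [0, 0]] with rank 0, so corank 2. A Groebner basis of the Jacobian ideal J(f) in C{s,t} is {s^2/2 - s*t/2 + t^4, s^3, s^2*t, s^2/3 + s*t^2}; counting standard monomials gives mu = 7. Corank 2; j^3 = -s^2*(s - t) has shape L^2 M (L != M), so D-series; mu = 7 gives D_7.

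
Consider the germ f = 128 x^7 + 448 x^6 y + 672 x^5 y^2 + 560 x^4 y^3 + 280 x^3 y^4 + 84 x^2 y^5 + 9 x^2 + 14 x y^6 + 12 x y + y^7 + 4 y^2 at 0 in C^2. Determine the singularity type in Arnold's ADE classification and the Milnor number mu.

The Hessian of f at 0 has rank 1. Corank 1: A-series; mu = 6 gives A_6.

Type A6, Milnor number mu = 6.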